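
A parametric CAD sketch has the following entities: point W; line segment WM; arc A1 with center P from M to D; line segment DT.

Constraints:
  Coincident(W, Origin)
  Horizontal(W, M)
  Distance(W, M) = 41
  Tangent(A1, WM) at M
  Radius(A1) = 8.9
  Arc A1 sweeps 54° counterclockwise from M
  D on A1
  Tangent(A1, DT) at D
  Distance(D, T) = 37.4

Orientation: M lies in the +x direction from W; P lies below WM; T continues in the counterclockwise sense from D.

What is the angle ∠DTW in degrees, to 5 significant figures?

55.203°

W is at the origin; W and M share the same y with |WM| = 41.0 and M on the +x side, so M = (41.000, 0.0000). The tangent condition forces PM to be normal to WM, so P = M + (0, -8.9) = (41.000, -8.9000). On A1, M sits at bearing 90° from P; a 54° counterclockwise sweep puts D at bearing 144°, so D = P + 8.9·(cos 144°, sin 144°) = (33.800, -3.6687). A1 meets DT tangentially, so PD is at right angles to DT, so DT runs along (−sin 144°, cos 144°); with |DT| = 37.4, T = (11.817, -33.926). Then cos ∠DTW = TD·TW / (|TD||TW|), giving 55.203°.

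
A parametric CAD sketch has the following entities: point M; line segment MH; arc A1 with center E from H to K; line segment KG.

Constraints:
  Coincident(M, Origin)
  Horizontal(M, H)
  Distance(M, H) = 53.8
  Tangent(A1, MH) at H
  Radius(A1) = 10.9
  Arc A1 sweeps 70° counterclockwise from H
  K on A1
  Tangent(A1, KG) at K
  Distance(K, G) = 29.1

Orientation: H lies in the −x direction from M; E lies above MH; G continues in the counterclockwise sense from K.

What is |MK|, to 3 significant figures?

44.1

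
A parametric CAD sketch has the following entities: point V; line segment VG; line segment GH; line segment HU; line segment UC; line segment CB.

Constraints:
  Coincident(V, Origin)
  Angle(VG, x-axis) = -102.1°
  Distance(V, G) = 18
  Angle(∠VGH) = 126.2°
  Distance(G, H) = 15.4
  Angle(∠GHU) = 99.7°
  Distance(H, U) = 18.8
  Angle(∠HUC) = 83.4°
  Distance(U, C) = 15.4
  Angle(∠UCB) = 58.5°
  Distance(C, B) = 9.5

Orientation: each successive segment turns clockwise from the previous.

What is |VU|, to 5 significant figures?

29.472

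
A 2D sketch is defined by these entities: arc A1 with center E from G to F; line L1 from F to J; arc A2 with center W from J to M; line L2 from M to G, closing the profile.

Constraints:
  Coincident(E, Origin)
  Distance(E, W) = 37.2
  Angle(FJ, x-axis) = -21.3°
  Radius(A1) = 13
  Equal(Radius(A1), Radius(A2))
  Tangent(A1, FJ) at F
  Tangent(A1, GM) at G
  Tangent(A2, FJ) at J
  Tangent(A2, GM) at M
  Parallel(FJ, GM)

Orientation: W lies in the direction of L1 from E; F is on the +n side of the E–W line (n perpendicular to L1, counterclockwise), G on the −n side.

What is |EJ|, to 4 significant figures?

39.41

The slot axis is L1's direction at -21.3°, so u = (cos -21.3°, sin -21.3°) = (0.9317, -0.3633) and n = (−sin -21.3°, cos -21.3°) = (0.3633, 0.9317). E is at the origin and W lies 37.2 along u from E, so W = 37.2·u = (34.66, -13.51). Tangency of A1 to both parallel lines with radius 13.0 puts F and G at E ± 13.0·n: F = (4.722, 12.11), G = (-4.722, -12.11). Equal radii place J and M the same way about W: J = W + 13.0·n = (39.38, -1.401), M = W − 13.0·n = (29.94, -25.62). Then |EJ| = |J − E| = 39.41.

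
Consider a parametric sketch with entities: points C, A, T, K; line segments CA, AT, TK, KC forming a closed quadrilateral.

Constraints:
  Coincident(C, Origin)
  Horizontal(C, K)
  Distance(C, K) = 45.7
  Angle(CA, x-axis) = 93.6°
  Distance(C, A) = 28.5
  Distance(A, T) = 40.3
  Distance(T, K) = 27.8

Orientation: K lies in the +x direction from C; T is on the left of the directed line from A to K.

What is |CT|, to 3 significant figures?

46.9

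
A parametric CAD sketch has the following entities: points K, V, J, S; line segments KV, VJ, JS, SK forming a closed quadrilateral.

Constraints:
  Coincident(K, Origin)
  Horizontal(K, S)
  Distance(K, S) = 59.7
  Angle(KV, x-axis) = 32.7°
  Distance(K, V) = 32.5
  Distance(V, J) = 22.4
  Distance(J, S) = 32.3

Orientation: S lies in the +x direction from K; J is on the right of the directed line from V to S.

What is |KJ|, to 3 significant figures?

28.2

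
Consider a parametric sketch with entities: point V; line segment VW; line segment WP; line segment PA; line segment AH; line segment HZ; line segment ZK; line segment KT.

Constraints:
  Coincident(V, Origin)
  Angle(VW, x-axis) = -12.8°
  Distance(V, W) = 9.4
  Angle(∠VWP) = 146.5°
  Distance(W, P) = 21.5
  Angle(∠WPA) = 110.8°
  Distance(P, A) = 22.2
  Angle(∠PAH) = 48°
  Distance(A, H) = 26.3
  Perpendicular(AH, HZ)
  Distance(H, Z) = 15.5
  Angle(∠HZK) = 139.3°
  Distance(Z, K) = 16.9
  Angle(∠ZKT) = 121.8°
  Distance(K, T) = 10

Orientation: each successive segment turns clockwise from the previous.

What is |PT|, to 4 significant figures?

13.96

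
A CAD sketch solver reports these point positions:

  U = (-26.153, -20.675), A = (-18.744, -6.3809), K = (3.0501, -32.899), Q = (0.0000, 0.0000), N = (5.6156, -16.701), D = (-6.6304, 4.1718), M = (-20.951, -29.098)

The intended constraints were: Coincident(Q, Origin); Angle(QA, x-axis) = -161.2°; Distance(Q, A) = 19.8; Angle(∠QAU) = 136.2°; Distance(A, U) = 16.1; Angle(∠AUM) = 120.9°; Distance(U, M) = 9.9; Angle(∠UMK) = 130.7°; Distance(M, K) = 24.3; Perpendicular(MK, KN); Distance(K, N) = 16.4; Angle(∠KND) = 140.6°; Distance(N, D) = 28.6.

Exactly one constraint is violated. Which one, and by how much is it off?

Distance(N, D) = 28.6 — off by 4.40.

Q = (0.00, 0.00) ✓; QA at -161.2° ✓; |QA| = 19.80 ✓; ∠QAU = 136.2° ✓; |AU| = 16.10 ✓; ∠AUM = 120.9° ✓; |UM| = 9.900 ✓; ∠UMK = 130.7° ✓; |MK| = 24.30 ✓; ∠(MK, KN) = 90.00° ✓; |KN| = 16.40 ✓; ∠KND = 140.6° ✓; |ND| = 24.20 ✗.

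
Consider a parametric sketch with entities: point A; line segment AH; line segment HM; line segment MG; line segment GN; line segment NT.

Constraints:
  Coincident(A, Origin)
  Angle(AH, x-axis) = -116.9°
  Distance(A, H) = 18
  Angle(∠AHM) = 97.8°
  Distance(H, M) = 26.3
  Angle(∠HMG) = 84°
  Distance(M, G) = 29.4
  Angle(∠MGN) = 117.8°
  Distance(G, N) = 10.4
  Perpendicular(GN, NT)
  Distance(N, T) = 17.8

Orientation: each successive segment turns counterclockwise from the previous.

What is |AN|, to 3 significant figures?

22.1

A is at the origin; AH runs at -116.9° with length 18.0, so H = (-8.14, -16.1). ∠AHM = 97.8° gives HM at -34.7° from the x-axis; with |HM| = 26.3, M = (13.5, -31.0). ∠HMG = 84.0° gives MG at 61.3° from the x-axis; with |MG| = 29.4, G = (27.6, -5.24). ∠MGN = 117.8° gives GN at 124° from the x-axis; with |GN| = 10.4, N = (21.9, 3.44). Then |AN| = |N − A| = 22.1.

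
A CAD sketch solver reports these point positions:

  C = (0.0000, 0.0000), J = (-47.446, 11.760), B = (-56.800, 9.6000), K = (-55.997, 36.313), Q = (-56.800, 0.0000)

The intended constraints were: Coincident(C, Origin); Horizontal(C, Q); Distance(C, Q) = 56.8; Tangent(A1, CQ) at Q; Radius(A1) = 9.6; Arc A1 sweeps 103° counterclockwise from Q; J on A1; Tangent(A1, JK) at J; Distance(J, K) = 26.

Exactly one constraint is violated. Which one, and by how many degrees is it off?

Tangent(A1, JK) at J — off by 6.20°.

C = (0.00, 0.00) ✓; C.y = 0.00, Q.y = 0.00 ✓; |CQ| = 56.80 ✓; ∠(BQ, QC) = 90.00° ✓; |BQ| = 9.600 ✓; bearing(B→J) − bearing(B→Q) = 103.0° ✓; |BJ| = 9.600 ✓; ∠(BJ, JK) = 83.80° ✗; |JK| = 26.00 ✓.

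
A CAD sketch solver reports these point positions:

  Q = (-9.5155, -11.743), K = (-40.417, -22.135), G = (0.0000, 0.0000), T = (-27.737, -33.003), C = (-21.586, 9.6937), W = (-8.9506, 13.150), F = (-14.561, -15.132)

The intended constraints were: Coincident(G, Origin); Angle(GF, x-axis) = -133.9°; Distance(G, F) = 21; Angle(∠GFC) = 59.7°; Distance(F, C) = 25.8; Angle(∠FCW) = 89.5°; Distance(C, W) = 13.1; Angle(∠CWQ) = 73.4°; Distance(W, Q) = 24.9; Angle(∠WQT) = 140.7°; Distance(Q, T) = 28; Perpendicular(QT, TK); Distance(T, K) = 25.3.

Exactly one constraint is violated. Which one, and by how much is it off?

Distance(T, K) = 25.3 — off by 8.60.

G = (0.00, 0.00) ✓; GF at -133.9° ✓; |GF| = 21.00 ✓; ∠GFC = 59.70° ✓; |FC| = 25.80 ✓; ∠FCW = 89.50° ✓; |CW| = 13.10 ✓; ∠CWQ = 73.40° ✓; |WQ| = 24.90 ✓; ∠WQT = 140.7° ✓; |QT| = 28.00 ✓; ∠(QT, TK) = 90.00° ✓; |TK| = 16.70 ✗.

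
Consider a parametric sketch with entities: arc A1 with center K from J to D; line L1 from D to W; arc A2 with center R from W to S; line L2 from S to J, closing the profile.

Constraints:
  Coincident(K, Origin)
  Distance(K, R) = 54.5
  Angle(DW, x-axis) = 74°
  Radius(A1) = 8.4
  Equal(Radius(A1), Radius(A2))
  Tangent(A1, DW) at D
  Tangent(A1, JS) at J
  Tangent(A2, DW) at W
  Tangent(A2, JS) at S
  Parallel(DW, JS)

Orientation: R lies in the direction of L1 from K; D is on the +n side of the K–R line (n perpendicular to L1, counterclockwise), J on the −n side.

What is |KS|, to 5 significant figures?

55.144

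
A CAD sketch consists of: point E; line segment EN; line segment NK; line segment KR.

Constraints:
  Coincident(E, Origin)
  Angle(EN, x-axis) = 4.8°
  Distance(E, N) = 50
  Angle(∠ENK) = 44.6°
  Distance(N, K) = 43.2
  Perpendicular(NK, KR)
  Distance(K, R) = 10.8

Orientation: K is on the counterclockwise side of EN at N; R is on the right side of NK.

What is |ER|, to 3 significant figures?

46.5

∠ENK = 44.6°, so NK runs at 4.8° + (180° − 44.6°) = 140° from the x-axis; with |NK| = 43.2, K = N + 43.2·(cos 140°, sin 140°) = (16.6, 31.8). NK ⟂ KR; with |KR| = 10.8 on the right of NK, R = K + 10.8·(0.640, 0.768) = (23.5, 40.1). Then |ER| = |R − E| = 46.5.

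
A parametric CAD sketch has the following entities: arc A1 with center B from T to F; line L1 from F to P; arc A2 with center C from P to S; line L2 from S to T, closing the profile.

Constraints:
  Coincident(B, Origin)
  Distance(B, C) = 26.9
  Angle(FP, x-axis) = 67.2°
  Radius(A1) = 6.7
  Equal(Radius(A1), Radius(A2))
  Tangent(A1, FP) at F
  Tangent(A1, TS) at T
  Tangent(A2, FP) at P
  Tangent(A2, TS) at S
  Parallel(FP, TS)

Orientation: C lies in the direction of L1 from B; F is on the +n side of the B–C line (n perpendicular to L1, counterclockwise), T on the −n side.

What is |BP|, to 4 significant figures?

27.72

The slot axis is L1's direction at 67.2°, so u = (cos 67.2°, sin 67.2°) = (0.3875, 0.9219) and n = (−sin 67.2°, cos 67.2°) = (-0.9219, 0.3875). B is at the origin and C lies 26.9 along u from B, so C = 26.9·u = (10.42, 24.80). Tangency of A1 to both parallel lines with radius 6.7 puts F and T at B ± 6.7·n: F = (-6.176, 2.596), T = (6.176, -2.596). Equal radii place P and S the same way about C: P = C + 6.7·n = (4.248, 27.39), S = C − 6.7·n = (16.60, 22.20). Then |BP| = |P − B| = 27.72.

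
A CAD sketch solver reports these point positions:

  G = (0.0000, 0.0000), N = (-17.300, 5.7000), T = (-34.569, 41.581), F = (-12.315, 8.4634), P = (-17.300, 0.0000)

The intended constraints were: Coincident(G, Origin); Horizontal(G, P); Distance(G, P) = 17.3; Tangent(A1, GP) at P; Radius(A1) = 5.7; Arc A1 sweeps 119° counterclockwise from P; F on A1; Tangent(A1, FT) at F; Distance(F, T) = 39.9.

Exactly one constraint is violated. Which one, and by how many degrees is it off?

Tangent(A1, FT) at F — off by 4.90°.

G = (0.00, 0.00) ✓; G.y = 0.00, P.y = 0.00 ✓; |GP| = 17.30 ✓; ∠(NP, PG) = 90.00° ✓; |NP| = 5.700 ✓; bearing(N→F) − bearing(N→P) = 119.0° ✓; |NF| = 5.700 ✓; ∠(NF, FT) = 85.10° ✗; |FT| = 39.90 ✓.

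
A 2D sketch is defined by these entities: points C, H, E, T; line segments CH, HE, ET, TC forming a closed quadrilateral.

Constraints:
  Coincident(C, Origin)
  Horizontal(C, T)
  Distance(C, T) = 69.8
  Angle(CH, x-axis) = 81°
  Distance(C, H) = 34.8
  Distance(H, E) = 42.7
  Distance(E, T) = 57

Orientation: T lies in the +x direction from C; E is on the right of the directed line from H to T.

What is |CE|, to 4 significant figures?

15.32

Checks: |HE| = 42.70 ✓; |ET| = 57.00 ✓.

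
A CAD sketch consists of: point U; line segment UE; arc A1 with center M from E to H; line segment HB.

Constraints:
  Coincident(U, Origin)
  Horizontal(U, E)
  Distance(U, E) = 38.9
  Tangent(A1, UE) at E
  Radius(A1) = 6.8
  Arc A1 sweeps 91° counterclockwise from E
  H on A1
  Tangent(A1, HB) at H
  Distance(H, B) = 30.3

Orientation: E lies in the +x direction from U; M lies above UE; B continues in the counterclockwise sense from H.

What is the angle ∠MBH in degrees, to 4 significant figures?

12.65°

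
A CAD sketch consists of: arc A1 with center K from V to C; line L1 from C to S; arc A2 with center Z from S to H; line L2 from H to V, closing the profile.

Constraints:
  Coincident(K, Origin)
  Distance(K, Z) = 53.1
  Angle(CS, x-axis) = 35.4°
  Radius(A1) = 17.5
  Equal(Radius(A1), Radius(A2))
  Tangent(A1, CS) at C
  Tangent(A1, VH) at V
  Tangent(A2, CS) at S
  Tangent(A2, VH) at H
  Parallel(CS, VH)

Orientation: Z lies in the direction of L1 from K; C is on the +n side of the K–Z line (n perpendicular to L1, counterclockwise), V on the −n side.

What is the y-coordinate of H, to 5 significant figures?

16.495

Tangency of A1 to both parallel lines with radius 17.5 puts C and V at K ± 17.5·n: C = (-10.137, 14.265), V = (10.137, -14.265). Equal radii place S and H the same way about Z: S = Z + 17.5·n = (33.146, 45.025), H = Z − 17.5·n = (53.421, 16.495). So H.y = 16.495.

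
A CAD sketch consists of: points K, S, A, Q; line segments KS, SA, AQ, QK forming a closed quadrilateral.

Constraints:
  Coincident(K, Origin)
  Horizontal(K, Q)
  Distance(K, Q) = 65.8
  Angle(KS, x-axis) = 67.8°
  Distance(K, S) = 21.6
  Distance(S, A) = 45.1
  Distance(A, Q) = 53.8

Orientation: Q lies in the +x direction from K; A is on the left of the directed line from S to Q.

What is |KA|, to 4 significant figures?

64.93

K is at the origin; K and Q share the same y with |KQ| = 65.8 and Q in +x, so Q = (65.8, 0). KS runs at 67.8° with |KS| = 21.6, so S = (8.161, 20.00). A is determined by |SA| = 45.1 and |AQ| = 53.8 together: it lies at the intersection of circle(S, 45.1) and circle(Q, 53.8). With |SQ| = 61.01, the foot of the radical line on SQ is 23.45 from S and the perpendicular offset is √(45.1² − 23.45²) = 38.52. Taking the left-of-SQ solution: A = (42.95, 48.70).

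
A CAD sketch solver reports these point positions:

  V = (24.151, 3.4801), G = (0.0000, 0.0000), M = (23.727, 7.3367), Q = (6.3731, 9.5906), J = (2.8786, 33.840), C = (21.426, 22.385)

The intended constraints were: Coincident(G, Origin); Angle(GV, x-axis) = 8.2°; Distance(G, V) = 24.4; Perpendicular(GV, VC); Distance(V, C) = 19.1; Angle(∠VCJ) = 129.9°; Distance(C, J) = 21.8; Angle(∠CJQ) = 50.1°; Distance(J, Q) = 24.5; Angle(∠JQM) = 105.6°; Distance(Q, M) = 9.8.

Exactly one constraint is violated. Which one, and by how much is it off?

Distance(Q, M) = 9.8 — off by 7.70.

G = (0.00, 0.00) ✓; GV at 8.200° ✓; |GV| = 24.40 ✓; ∠(GV, VC) = 90.00° ✓; |VC| = 19.10 ✓; ∠VCJ = 129.9° ✓; |CJ| = 21.80 ✓; ∠CJQ = 50.10° ✓; |JQ| = 24.50 ✓; ∠JQM = 105.6° ✓; |QM| = 17.50 ✗.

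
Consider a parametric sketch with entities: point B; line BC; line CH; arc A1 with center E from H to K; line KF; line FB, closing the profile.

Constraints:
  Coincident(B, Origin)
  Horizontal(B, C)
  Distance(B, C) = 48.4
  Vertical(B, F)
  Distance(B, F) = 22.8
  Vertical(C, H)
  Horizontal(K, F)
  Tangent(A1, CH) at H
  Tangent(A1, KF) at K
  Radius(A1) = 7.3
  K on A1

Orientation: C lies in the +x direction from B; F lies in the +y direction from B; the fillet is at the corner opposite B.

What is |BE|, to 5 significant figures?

43.926

B is at the origin; B and C share the same y with |BC| = 48.4 and C on the +x side, so C = (48.400, 0.0000). B and F share the same x with |BF| = 22.8 and F on the +y side, so F = (0.0000, 22.800). The virtual corner opposite B is at (48.400, 22.800). A1 meets CH tangentially, so EH is at right angles to CH and since A1 is tangent to KF there, EK ⟂ KF, with radius 7.3, so the center E sits 7.3 in from both sides at E = (41.100, 15.500). Then |BE| = |E − B| = 43.926.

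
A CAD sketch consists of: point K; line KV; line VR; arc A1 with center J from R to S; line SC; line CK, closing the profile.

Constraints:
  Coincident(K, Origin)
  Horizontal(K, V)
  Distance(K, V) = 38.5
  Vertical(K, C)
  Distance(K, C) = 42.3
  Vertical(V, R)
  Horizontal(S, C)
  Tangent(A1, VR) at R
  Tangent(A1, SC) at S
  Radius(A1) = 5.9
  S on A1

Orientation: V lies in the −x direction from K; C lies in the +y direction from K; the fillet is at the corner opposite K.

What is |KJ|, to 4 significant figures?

48.86

K is at the origin; KV is horizontal with |KV| = 38.5 and V on the −x side, so V = (-38.50, 0.000). K and C share the same x with |KC| = 42.3 and C on the +y side, so C = (0.000, 42.30). The virtual corner opposite K is at (-38.50, 42.30). Since A1 is tangent to VR there, JR ⟂ VR and tangency of A1 to SC means the radius JS is perpendicular to SC, with radius 5.9, so the center J sits 5.9 in from both sides at J = (-32.60, 36.40). Then |KJ| = |J − K| = 48.86.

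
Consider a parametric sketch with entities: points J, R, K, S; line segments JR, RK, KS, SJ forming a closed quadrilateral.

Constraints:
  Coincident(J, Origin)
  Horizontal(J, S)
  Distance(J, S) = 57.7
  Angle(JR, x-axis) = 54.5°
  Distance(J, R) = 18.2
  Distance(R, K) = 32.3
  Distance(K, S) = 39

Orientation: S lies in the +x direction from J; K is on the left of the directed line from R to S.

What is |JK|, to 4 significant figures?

49.80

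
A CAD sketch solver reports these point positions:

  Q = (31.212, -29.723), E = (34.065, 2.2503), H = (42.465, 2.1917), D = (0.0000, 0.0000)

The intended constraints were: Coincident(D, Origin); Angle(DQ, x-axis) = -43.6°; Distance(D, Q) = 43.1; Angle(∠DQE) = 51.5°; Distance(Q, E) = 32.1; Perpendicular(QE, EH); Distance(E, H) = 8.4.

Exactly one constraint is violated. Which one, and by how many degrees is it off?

Perpendicular(QE, EH) — off by 4.70°.

D = (0.00, 0.00) ✓; DQ at -43.60° ✓; |DQ| = 43.10 ✓; ∠DQE = 51.50° ✓; |QE| = 32.10 ✓; ∠(QE, EH) = 85.30° ✗; |EH| = 8.400 ✓.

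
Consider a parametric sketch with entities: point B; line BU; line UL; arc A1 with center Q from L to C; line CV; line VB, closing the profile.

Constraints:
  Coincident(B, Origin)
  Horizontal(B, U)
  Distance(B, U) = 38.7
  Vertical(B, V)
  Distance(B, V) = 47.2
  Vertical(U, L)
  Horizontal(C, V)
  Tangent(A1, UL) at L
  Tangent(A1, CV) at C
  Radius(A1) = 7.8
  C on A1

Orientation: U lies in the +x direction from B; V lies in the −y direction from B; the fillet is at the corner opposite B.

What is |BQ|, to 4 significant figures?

50.07

B is at the origin; BU is horizontal with |BU| = 38.7 and U on the +x side, so U = (38.70, 0.000). BV is vertical with |BV| = 47.2 and V on the −y side, so V = (0.000, -47.20). The virtual corner opposite B is at (38.70, -47.20). A1 meets UL tangentially, so QL is at right angles to UL and A1 meets CV tangentially, so QC is at right angles to CV, with radius 7.8, so the center Q sits 7.8 in from both sides at Q = (30.90, -39.40). Then |BQ| = |Q − B| = 50.07.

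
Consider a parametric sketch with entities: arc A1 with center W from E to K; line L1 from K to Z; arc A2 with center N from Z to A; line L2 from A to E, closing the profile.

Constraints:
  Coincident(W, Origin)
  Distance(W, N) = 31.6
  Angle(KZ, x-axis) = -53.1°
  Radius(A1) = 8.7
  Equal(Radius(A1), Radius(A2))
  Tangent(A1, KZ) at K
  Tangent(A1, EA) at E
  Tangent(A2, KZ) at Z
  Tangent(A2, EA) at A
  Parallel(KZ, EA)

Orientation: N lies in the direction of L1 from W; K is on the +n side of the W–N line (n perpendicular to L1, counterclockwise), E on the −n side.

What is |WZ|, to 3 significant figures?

32.8

The slot axis is L1's direction at -53.1°, so u = (cos -53.1°, sin -53.1°) = (0.600, -0.800) and n = (−sin -53.1°, cos -53.1°) = (0.800, 0.600). W is at the origin and N lies 31.6 along u from W, so N = 31.6·u = (19.0, -25.3). Tangency of A1 to both parallel lines with radius 8.7 puts K and E at W ± 8.7·n: K = (6.96, 5.22), E = (-6.96, -5.22). Equal radii place Z and A the same way about N: Z = N + 8.7·n = (25.9, -20.0), A = N − 8.7·n = (12.0, -30.5). Then |WZ| = |Z − W| = 32.8.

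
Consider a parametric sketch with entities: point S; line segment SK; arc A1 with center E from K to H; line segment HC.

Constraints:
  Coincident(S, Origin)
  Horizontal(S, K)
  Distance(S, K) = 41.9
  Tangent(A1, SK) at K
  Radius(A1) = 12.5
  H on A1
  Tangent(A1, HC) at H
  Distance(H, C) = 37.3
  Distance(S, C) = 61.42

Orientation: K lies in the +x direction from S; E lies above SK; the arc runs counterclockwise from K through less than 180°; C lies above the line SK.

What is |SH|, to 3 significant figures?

56.0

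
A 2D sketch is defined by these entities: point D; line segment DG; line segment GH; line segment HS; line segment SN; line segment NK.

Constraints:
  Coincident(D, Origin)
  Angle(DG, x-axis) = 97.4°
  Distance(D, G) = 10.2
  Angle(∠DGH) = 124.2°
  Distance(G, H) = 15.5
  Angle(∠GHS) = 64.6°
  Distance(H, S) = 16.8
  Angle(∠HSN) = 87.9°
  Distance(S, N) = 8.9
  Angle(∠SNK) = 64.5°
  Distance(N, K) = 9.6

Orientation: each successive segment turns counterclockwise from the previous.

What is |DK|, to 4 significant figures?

14.15

D is at the origin; DG runs at 97.4° with length 10.2, so G = (-1.314, 10.12). ∠DGH = 124.2° gives GH at 153.2° from the x-axis; with |GH| = 15.5, H = (-15.15, 17.10). ∠GHS = 64.6° gives HS at -91.40° from the x-axis; with |HS| = 16.8, S = (-15.56, 0.3087). ∠HSN = 87.9° gives SN at 0.7000° from the x-axis; with |SN| = 8.9, N = (-6.660, 0.4174). ∠SNK = 64.5° gives NK at 116.2° from the x-axis; with |NK| = 9.6, K = (-10.90, 9.031). Then |DK| = |K − D| = 14.15.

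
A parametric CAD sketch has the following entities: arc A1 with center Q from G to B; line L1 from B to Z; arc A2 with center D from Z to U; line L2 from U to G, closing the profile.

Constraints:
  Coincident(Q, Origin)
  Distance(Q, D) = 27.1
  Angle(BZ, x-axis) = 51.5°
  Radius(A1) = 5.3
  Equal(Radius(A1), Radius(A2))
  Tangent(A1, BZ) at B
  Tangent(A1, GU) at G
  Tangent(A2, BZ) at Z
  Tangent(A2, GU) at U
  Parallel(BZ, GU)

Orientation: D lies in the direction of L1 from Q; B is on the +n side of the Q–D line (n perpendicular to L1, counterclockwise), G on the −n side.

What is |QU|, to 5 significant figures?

27.613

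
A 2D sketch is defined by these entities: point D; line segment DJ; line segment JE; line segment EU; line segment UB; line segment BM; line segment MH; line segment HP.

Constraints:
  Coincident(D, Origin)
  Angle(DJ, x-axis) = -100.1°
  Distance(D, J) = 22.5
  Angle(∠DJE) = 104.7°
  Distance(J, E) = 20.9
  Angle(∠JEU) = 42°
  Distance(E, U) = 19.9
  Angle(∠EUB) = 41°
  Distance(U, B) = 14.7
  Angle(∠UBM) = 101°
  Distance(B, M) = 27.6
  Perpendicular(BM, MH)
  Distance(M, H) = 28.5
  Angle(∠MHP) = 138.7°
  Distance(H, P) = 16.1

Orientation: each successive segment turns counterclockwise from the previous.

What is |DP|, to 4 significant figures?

37.13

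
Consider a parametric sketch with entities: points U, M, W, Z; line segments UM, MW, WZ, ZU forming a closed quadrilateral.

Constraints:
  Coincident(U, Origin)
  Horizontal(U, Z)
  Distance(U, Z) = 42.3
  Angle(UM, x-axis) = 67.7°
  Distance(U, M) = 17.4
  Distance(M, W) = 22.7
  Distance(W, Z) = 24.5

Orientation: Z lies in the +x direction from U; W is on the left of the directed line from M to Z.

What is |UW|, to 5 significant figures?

35.407

Checks: |MW| = 22.70 ✓; |WZ| = 24.50 ✓.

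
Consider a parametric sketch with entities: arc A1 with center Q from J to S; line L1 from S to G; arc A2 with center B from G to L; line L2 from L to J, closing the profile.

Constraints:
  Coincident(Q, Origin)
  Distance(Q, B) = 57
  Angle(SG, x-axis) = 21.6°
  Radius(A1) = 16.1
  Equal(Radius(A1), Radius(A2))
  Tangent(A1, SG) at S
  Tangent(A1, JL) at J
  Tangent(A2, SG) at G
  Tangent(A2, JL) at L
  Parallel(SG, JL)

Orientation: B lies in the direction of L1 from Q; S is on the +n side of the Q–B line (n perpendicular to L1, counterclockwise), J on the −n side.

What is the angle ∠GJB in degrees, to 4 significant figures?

13.69°

Tangency of A1 to both parallel lines with radius 16.1 puts S and J at Q ± 16.1·n: S = (-5.927, 14.97), J = (5.927, -14.97). Equal radii place G and L the same way about B: G = B + 16.1·n = (47.07, 35.95), L = B − 16.1·n = (58.92, 6.014). Then cos ∠GJB = JG·JB / (|JG||JB|), giving 13.69°.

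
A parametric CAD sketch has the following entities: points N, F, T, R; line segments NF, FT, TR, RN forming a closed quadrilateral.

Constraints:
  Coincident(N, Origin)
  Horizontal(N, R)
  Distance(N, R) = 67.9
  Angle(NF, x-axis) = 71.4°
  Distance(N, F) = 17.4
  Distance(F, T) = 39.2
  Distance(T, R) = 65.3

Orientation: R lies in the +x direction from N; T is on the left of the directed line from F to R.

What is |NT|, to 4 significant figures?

56.31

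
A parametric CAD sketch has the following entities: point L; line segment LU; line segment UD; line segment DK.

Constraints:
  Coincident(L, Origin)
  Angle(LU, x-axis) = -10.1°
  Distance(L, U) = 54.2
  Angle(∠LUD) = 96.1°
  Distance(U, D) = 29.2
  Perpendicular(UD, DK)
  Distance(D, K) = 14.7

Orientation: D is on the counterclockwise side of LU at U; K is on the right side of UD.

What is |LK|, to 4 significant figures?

76.99

∠LUD = 96.1°, so UD runs at -10.1° + (180° − 96.1°) = 73.80° from the x-axis; with |UD| = 29.2, D = U + 29.2·(cos 73.80°, sin 73.80°) = (61.51, 18.54). UD is perpendicular to DK; with |DK| = 14.7 on the right of UD, K = D + 14.7·(0.9603, -0.2790) = (75.62, 14.43). Then |LK| = |K − L| = 76.99.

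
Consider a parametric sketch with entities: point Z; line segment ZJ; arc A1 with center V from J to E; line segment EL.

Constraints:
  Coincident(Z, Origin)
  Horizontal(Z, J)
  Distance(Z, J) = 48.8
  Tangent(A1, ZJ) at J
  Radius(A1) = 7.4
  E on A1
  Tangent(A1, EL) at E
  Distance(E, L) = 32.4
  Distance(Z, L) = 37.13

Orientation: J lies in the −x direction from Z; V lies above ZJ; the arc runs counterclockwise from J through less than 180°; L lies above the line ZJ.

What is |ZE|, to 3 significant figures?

43.0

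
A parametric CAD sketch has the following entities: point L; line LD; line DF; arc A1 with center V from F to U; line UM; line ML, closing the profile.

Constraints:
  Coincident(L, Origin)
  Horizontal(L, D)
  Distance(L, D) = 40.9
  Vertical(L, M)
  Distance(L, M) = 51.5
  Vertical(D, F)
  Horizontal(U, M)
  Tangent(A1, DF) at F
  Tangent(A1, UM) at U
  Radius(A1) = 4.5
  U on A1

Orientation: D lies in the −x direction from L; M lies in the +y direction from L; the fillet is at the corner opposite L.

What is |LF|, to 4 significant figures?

62.30

L is at the origin; L and D share the same y with |LD| = 40.9 and D on the −x side, so D = (-40.90, 0.000). L and M share the same x with |LM| = 51.5 and M on the +y side, so M = (0.000, 51.50). The virtual corner opposite L is at (-40.90, 51.50). Since A1 is tangent to DF there, VF ⟂ DF and A1 meets UM tangentially, so VU is at right angles to UM, with radius 4.5, so the center V sits 4.5 in from both sides at V = (-36.40, 47.00). That places the tangent points at F = (-40.90, 47.00) on DF and U = (-36.40, 51.50) on UM. Then |LF| = |F − L| = 62.30.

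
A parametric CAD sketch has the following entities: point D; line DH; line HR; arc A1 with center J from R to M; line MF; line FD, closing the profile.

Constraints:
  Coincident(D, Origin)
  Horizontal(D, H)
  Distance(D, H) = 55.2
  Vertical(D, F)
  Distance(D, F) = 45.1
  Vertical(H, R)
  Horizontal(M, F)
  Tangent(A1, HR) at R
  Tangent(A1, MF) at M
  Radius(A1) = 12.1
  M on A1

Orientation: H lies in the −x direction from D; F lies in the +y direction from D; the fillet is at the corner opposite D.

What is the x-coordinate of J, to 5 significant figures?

-43.100

D is at the origin; D and H share the same y with |DH| = 55.2 and H on the −x side, so H = (-55.200, 0.0000). DF is vertical with |DF| = 45.1 and F on the +y side, so F = (0.0000, 45.100). The virtual corner opposite D is at (-55.200, 45.100). A1 meets HR tangentially, so JR is at right angles to HR and since A1 is tangent to MF there, JM ⟂ MF, with radius 12.1, so the center J sits 12.1 in from both sides at J = (-43.100, 33.000). So J.x = -43.100.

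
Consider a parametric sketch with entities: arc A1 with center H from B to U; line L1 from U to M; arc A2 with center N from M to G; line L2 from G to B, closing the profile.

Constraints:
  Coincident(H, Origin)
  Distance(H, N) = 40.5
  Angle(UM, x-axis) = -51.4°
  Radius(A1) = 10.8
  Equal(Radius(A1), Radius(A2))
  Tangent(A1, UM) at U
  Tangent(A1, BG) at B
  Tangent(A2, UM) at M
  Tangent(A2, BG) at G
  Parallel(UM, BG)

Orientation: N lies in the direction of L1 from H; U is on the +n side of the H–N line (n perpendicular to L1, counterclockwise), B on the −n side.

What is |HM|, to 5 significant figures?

41.915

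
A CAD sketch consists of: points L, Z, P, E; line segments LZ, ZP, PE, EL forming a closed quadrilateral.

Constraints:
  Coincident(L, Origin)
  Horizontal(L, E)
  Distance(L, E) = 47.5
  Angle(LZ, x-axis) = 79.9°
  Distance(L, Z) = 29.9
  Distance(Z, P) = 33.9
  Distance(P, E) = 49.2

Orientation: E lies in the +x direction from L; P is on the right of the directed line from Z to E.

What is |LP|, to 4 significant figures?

4.082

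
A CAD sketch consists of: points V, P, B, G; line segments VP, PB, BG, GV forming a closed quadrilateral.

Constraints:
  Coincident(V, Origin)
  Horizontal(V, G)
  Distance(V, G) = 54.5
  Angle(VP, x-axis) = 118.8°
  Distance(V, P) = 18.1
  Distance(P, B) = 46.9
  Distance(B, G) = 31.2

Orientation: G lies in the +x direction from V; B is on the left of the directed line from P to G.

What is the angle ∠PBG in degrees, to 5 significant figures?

111.56°

Checks: |PB| = 46.90 ✓; |BG| = 31.20 ✓.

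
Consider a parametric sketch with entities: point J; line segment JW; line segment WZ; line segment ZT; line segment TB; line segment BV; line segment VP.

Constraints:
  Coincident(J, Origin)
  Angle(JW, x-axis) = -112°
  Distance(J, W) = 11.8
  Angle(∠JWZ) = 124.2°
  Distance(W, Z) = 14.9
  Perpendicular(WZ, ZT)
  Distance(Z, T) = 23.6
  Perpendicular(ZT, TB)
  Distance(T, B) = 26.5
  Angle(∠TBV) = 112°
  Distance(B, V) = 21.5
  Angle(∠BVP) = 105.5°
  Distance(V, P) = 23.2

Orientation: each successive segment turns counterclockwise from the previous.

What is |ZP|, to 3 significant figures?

19.2

∠TBV = 112.0° gives BV at -168° from the x-axis; with |BV| = 21.5, V = (-12.3, 7.43). ∠BVP = 105.5° gives VP at -93.7° from the x-axis; with |VP| = 23.2, P = (-13.8, -15.7). Then |ZP| = |P − Z| = 19.2.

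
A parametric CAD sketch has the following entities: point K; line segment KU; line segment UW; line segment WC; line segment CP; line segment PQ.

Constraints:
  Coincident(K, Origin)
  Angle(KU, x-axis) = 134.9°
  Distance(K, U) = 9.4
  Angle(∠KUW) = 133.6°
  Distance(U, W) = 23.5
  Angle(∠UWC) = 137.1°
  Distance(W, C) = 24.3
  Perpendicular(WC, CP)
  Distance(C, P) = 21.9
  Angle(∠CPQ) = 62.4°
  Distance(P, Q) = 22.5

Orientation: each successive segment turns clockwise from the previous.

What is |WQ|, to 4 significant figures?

12.28

The perpendicularity gives CP at right angles to WC, so CP runs at -44.40°; with |CP| = 21.9, P = (26.63, 32.19). ∠CPQ = 62.4° gives PQ at -162.0° from the x-axis; with |PQ| = 22.5, Q = (5.230, 25.24). Then |WQ| = |Q − W| = 12.28.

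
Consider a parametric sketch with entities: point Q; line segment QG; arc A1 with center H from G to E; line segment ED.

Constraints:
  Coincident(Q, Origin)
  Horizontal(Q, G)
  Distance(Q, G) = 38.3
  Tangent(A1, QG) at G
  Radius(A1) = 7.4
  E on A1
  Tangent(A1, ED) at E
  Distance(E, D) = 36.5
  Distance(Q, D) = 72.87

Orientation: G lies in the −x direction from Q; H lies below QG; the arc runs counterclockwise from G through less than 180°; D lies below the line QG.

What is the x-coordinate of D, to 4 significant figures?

-64.54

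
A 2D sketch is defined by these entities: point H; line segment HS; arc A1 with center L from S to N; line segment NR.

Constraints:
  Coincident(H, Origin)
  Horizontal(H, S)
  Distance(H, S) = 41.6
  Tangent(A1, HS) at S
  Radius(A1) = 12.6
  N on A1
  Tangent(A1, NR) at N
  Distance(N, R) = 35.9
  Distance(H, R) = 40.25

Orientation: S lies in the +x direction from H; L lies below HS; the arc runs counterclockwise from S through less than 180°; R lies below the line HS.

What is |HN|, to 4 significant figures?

31.25

H is at the origin; HS is horizontal with |HS| = 41.6 and S on the +x side, so S = (41.60, 0.000). Tangency of A1 to HS means the radius LS is perpendicular to HS, so L = S + (0, -12.6) = (41.60, -12.60). Since LN ⟂ NR (tangency), |LR| = √(12.6² + 35.9²) = 38.05 regardless of where N sits on A1. So R lies on both circle(H, 40.25) and circle(L, 38.05); the below-HS intersection is R = (13.27, -38.00). N is the foot of the tangent from R: N = (30.56, -6.534).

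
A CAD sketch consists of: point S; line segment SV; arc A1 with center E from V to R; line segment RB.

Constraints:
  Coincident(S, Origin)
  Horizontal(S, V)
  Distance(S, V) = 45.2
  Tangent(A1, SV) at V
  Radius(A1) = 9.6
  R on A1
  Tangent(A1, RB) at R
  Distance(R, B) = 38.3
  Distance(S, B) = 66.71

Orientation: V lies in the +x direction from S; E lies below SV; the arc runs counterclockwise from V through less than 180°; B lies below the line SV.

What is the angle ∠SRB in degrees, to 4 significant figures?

122.4°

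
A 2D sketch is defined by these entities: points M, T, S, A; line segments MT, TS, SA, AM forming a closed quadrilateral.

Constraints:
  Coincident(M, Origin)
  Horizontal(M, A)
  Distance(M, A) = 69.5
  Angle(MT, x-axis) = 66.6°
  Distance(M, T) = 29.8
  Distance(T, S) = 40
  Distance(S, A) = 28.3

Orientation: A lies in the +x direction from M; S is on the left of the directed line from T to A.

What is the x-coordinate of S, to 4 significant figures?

51.45

Checks: |TS| = 40.00 ✓; |SA| = 28.30 ✓.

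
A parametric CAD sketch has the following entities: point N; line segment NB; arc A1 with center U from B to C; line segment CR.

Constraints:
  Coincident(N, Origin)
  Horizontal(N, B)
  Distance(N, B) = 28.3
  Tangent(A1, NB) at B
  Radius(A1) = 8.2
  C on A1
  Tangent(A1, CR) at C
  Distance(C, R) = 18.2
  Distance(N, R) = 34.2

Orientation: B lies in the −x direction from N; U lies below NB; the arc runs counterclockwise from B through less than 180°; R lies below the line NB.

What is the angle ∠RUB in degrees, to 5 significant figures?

159.11°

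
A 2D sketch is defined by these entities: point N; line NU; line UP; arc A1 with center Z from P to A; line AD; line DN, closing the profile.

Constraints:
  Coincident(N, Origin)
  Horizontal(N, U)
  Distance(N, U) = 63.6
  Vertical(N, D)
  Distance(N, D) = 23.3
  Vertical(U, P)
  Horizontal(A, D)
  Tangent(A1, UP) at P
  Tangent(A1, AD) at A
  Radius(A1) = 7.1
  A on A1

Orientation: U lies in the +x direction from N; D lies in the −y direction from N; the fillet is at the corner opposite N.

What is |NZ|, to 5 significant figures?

58.777

N is at the origin; N and U share the same y with |NU| = 63.6 and U on the +x side, so U = (63.600, 0.0000). ND is vertical with |ND| = 23.3 and D on the −y side, so D = (0.0000, -23.300). The virtual corner opposite N is at (63.600, -23.300). Tangency of A1 to UP means the radius ZP is perpendicular to UP and tangency of A1 to AD means the radius ZA is perpendicular to AD, with radius 7.1, so the center Z sits 7.1 in from both sides at Z = (56.500, -16.200). Then |NZ| = |Z − N| = 58.777.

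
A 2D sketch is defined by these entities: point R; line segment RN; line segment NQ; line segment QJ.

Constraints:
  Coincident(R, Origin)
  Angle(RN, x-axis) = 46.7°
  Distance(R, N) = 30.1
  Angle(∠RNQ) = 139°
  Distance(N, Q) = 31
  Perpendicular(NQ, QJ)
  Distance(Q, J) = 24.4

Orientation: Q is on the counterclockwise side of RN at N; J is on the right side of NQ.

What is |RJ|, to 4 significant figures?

69.53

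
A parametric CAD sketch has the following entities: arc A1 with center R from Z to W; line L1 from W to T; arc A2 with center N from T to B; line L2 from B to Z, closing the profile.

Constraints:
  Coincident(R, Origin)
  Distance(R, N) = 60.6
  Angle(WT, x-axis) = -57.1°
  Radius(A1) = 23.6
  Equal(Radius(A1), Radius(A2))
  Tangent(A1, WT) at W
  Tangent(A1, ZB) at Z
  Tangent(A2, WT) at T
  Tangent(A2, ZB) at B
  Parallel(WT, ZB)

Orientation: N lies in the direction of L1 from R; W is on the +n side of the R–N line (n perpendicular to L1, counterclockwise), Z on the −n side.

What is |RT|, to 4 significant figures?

65.03

The slot axis is L1's direction at -57.1°, so u = (cos -57.1°, sin -57.1°) = (0.5432, -0.8396) and n = (−sin -57.1°, cos -57.1°) = (0.8396, 0.5432). R is at the origin and N lies 60.6 along u from R, so N = 60.6·u = (32.92, -50.88). Tangency of A1 to both parallel lines with radius 23.6 puts W and Z at R ± 23.6·n: W = (19.82, 12.82), Z = (-19.82, -12.82). Equal radii place T and B the same way about N: T = N + 23.6·n = (52.73, -38.06), B = N − 23.6·n = (13.10, -63.70). Then |RT| = |T − R| = 65.03.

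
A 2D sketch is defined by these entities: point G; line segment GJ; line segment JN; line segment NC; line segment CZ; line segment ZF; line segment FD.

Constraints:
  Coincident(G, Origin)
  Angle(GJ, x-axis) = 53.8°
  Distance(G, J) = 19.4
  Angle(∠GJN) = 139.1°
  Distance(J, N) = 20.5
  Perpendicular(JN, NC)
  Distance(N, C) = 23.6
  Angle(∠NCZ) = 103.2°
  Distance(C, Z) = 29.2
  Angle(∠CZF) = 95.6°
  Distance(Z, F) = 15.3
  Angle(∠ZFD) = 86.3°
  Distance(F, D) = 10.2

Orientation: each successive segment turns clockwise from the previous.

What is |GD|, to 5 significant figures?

11.660

G is at the origin; GJ runs at 53.8° with length 19.4, so J = (11.458, 15.655). ∠GJN = 139.1° gives JN at 12.900° from the x-axis; with |JN| = 20.5, N = (31.440, 20.232). JN is perpendicular to NC, so NC runs at -77.100°; with |NC| = 23.6, C = (36.709, -2.7727). ∠NCZ = 103.2° gives CZ at -153.90° from the x-axis; with |CZ| = 29.2, Z = (10.487, -15.619). ∠CZF = 95.6° gives ZF at 121.70° from the x-axis; with |ZF| = 15.3, F = (2.4469, -2.6015). ∠ZFD = 86.3° gives FD at 28.000° from the x-axis; with |FD| = 10.2, D = (11.453, 2.1871). Then |GD| = |D − G| = 11.660.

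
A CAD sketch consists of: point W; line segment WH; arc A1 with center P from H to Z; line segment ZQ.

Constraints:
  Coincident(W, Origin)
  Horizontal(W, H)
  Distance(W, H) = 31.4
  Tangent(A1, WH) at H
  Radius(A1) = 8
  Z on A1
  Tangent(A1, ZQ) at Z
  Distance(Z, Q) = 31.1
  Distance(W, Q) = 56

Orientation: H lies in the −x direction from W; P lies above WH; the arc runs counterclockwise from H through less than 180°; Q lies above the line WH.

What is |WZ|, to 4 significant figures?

27.32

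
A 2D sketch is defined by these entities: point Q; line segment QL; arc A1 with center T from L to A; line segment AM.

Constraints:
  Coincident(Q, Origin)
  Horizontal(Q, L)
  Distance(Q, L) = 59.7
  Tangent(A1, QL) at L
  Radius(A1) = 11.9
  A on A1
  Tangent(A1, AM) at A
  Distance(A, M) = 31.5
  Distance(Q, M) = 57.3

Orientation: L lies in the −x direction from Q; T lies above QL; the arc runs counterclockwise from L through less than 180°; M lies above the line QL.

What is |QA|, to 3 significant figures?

49.0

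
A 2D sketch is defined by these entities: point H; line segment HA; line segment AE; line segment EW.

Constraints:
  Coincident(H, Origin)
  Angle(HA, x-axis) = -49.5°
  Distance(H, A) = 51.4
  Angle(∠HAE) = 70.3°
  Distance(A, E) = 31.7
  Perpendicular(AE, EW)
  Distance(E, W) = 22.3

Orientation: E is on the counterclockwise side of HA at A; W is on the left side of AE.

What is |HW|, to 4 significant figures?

29.79

H is at the origin; HA runs at -49.5° with length 51.4, so A = 51.4·(cos -49.5°, sin -49.5°) = (33.38, -39.08). ∠HAE = 70.3°, so AE runs at -49.5° + (180° − 70.3°) = 60.20° from the x-axis; with |AE| = 31.7, E = A + 31.7·(cos 60.20°, sin 60.20°) = (49.14, -11.58). The perpendicularity gives EW at right angles to AE; with |EW| = 22.3 on the left of AE, W = E + 22.3·(-0.8678, 0.4970) = (29.78, -0.4942). Then |HW| = |W − H| = 29.79.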